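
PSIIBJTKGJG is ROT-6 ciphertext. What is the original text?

JMCCVDNEADA

P(15): 15−6=9 → J
S(18): 18−6=12 → M
I(8): 8−6=2 → C
I(8): 8−6=2 → C
B(1): 1−6=-5≡21 → V
J(9): 9−6=3 → D
T(19): 19−6=13 → N
K(10): 10−6=4 → E
G(6): 6−6=0 → A
J(9): 9−6=3 → D
G(6): 6−6=0 → A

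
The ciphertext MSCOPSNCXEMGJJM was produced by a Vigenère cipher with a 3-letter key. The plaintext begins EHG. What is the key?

ILW

Subtract each crib letter from the matching ciphertext letter (mod 26):
M(12)−E(4)=8 → I
S(18)−H(7)=11 → L
C(2)−G(6)=-4≡22 → W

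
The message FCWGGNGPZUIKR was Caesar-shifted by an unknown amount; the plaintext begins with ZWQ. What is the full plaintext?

ZWQAAHAJTOCEL

From the crib: F(5)−Z(25)=-20≡6, so the shift is 6.
Subtract 6 from each ciphertext letter:
F(5): 5−6=-1≡25 → Z
C(2): 2−6=-4≡22 → W
W(22): 22−6=16 → Q
G(6): 6−6=0 → A
G(6): 6−6=0 → A
N(13): 13−6=7 → H
G(6): 6−6=0 → A
P(15): 15−6=9 → J
Z(25): 25−6=19 → T
U(20): 20−6=14 → O
I(8): 8−6=2 → C
K(10): 10−6=4 → E
R(17): 17−6=11 → L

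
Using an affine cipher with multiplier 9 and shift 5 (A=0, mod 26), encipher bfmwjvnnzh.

oyjvimsswq

b(1): 9·1+5=14 → o
f(5): 9·5+5=50≡24 → y
m(12): 9·12+5=113≡9 → j
w(22): 9·22+5=203≡21 → v
j(9): 9·9+5=86≡8 → i
v(21): 9·21+5=194≡12 → m
n(13): 9·13+5=122≡18 → s
n(13): 9·13+5=122≡18 → s
z(25): 9·25+5=230≡22 → w
h(7): 9·7+5=68≡16 → q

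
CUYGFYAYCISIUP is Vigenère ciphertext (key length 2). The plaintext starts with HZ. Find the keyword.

Subtract each crib letter from the matching ciphertext letter (mod 26):
C(2)−H(7)=-5≡21 → V
U(20)−Z(25)=-5≡21 → V

VV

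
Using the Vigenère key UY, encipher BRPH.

VPJF

Repeat the key across the message: UYUY
B(1)+U(20): 21 → V
R(17)+Y(24): 41≡15 → P
P(15)+U(20): 35≡9 → J
H(7)+Y(24): 31≡5 → F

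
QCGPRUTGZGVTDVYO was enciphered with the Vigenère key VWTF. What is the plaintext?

Repeat the key across the ciphertext: VWTFVWTFVWTFVWTF
Q(16)−V(21): -5≡21 → V
C(2)−W(22): -20≡6 → G
G(6)−T(19): -13≡13 → N
P(15)−F(5): 10 → K
R(17)−V(21): -4≡22 → W
U(20)−W(22): -2≡24 → Y
T(19)−T(19): 0 → A
G(6)−F(5): 1 → B
Z(25)−V(21): 4 → E
G(6)−W(22): -16≡10 → K
V(21)−T(19): 2 → C
T(19)−F(5): 14 → O
D(3)−V(21): -18≡8 → I
V(21)−W(22): -1≡25 → Z
Y(24)−T(19): 5 → F
O(14)−F(5): 9 → J

VGNKWYABEKCOIZFJ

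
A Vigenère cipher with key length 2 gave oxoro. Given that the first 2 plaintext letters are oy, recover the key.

Subtract each crib letter from the matching ciphertext letter (mod 26):
o(14)−o(14)=0 → a
x(23)−y(24)=-1≡25 → z

az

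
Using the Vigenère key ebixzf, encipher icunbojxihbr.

mdckatnyqeaw

Repeat the key across the message: ebixzfebixzf
i(8)+e(4): 12 → m
c(2)+b(1): 3 → d
u(20)+i(8): 28≡2 → c
n(13)+x(23): 36≡10 → k
b(1)+z(25): 26≡0 → a
o(14)+f(5): 19 → t
j(9)+e(4): 13 → n
x(23)+b(1): 24 → y
i(8)+i(8): 16 → q
h(7)+x(23): 30≡4 → e
b(1)+z(25): 26≡0 → a
r(17)+f(5): 22 → w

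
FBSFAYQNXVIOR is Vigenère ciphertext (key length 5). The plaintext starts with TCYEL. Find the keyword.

Subtract each crib letter from the matching ciphertext letter (mod 26):
F(5)−T(19)=-14≡12 → M
B(1)−C(2)=-1≡25 → Z
S(18)−Y(24)=-6≡20 → U
F(5)−E(4)=1 → B
A(0)−L(11)=-11≡15 → P

MZUBP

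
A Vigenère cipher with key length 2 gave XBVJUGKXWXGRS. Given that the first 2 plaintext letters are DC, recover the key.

UZ

Subtract each crib letter from the matching ciphertext letter (mod 26):
X(23)−D(3)=20 → U
B(1)−C(2)=-1≡25 → Z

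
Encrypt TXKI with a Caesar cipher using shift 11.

T(19): 19+11=30≡4 → E
X(23): 23+11=34≡8 → I
K(10): 10+11=21 → V
I(8): 8+11=19 → T

EIVT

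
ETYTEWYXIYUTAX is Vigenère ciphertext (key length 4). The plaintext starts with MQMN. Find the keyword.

Subtract each crib letter from the matching ciphertext letter (mod 26):
E(4)−M(12)=-8≡18 → S
T(19)−Q(16)=3 → D
Y(24)−M(12)=12 → M
T(19)−N(13)=6 → G

SDMG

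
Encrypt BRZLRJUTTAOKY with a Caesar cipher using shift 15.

QGOAGYJIIPDZN

B(1): 1+15=16 → Q
R(17): 17+15=32≡6 → G
Z(25): 25+15=40≡14 → O
L(11): 11+15=26≡0 → A
R(17): 17+15=32≡6 → G
J(9): 9+15=24 → Y
U(20): 20+15=35≡9 → J
T(19): 19+15=34≡8 → I
T(19): 19+15=34≡8 → I
A(0): 0+15=15 → P
O(14): 14+15=29≡3 → D
K(10): 10+15=25 → Z
Y(24): 24+15=39≡13 → N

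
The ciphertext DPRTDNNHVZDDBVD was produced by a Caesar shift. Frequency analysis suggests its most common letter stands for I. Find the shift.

The most frequent ciphertext letter is D (appears 5 times).
D is position 3; I is position 8.
Shift = -5≡21.

21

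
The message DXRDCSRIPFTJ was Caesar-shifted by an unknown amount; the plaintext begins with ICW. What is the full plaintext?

ICWIHXWNUKYO

From the crib: D(3)−I(8)=-5≡21, so the shift is 21.
Subtract 21 from each ciphertext letter:
D(3): 3−21=-18≡8 → I
X(23): 23−21=2 → C
R(17): 17−21=-4≡22 → W
D(3): 3−21=-18≡8 → I
C(2): 2−21=-19≡7 → H
S(18): 18−21=-3≡23 → X
R(17): 17−21=-4≡22 → W
I(8): 8−21=-13≡13 → N
P(15): 15−21=-6≡20 → U
F(5): 5−21=-16≡10 → K
T(19): 19−21=-2≡24 → Y
J(9): 9−21=-12≡14 → O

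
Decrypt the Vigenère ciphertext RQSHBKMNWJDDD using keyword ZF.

Repeat the key across the ciphertext: ZFZFZFZFZFZFZ
R(17)−Z(25): -8≡18 → S
Q(16)−F(5): 11 → L
S(18)−Z(25): -7≡19 → T
H(7)−F(5): 2 → C
B(1)−Z(25): -24≡2 → C
K(10)−F(5): 5 → F
M(12)−Z(25): -13≡13 → N
N(13)−F(5): 8 → I
W(22)−Z(25): -3≡23 → X
J(9)−F(5): 4 → E
D(3)−Z(25): -22≡4 → E
D(3)−F(5): -2≡24 → Y
D(3)−Z(25): -22≡4 → E

SLTCCFNIXEEYE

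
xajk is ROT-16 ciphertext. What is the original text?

x(23): 23−16=7 → h
a(0): 0−16=-16≡10 → k
j(9): 9−16=-7≡19 → t
k(10): 10−16=-6≡20 → u

hktu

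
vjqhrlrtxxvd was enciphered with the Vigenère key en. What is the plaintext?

Repeat the key across the ciphertext: enenenenenen
v(21)−e(4): 17 → r
j(9)−n(13): -4≡22 → w
q(16)−e(4): 12 → m
h(7)−n(13): -6≡20 → u
r(17)−e(4): 13 → n
l(11)−n(13): -2≡24 → y
r(17)−e(4): 13 → n
t(19)−n(13): 6 → g
x(23)−e(4): 19 → t
x(23)−n(13): 10 → k
v(21)−e(4): 17 → r
d(3)−n(13): -10≡16 → q

rwmunyngtkrq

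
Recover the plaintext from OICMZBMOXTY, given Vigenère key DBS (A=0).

Repeat the key across the ciphertext: DBSDBSDBSDB
O(14)−D(3): 11 → L
I(8)−B(1): 7 → H
C(2)−S(18): -16≡10 → K
M(12)−D(3): 9 → J
Z(25)−B(1): 24 → Y
B(1)−S(18): -17≡9 → J
M(12)−D(3): 9 → J
O(14)−B(1): 13 → N
X(23)−S(18): 5 → F
T(19)−D(3): 16 → Q
Y(24)−B(1): 23 → X

LHKJYJJNFQX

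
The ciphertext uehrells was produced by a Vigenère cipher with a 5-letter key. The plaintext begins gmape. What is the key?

oshca

Subtract each crib letter from the matching ciphertext letter (mod 26):
u(20)−g(6)=14 → o
e(4)−m(12)=-8≡18 → s
h(7)−a(0)=7 → h
r(17)−p(15)=2 → c
e(4)−e(4)=0 → a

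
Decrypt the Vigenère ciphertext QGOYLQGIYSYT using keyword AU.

Repeat the key across the ciphertext: AUAUAUAUAUAU
Q(16)−A(0): 16 → Q
G(6)−U(20): -14≡12 → M
O(14)−A(0): 14 → O
Y(24)−U(20): 4 → E
L(11)−A(0): 11 → L
Q(16)−U(20): -4≡22 → W
G(6)−A(0): 6 → G
I(8)−U(20): -12≡14 → O
Y(24)−A(0): 24 → Y
S(18)−U(20): -2≡24 → Y
Y(24)−A(0): 24 → Y
T(19)−U(20): -1≡25 → Z

QMOELWGOYYYZ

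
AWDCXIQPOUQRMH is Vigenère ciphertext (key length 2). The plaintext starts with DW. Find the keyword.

Subtract each crib letter from the matching ciphertext letter (mod 26):
A(0)−D(3)=-3≡23 → X
W(22)−W(22)=0 → A

XA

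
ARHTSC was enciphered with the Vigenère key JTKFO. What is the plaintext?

Repeat the key across the ciphertext: JTKFOJ
A(0)−J(9): -9≡17 → R
R(17)−T(19): -2≡24 → Y
H(7)−K(10): -3≡23 → X
T(19)−F(5): 14 → O
S(18)−O(14): 4 → E
C(2)−J(9): -7≡19 → T

RYXOET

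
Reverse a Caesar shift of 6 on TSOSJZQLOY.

NMIMDTKFIS

T(19): 19−6=13 → N
S(18): 18−6=12 → M
O(14): 14−6=8 → I
S(18): 18−6=12 → M
J(9): 9−6=3 → D
Z(25): 25−6=19 → T
Q(16): 16−6=10 → K
L(11): 11−6=5 → F
O(14): 14−6=8 → I
Y(24): 24−6=18 → S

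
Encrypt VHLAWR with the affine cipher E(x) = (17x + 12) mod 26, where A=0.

V(21): 17·21+12=369≡5 → F
H(7): 17·7+12=131≡1 → B
L(11): 17·11+12=199≡17 → R
A(0): 17·0+12=12 → M
W(22): 17·22+12=386≡22 → W
R(17): 17·17+12=301≡15 → P

FBRMWP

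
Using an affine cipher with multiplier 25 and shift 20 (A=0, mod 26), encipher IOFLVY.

MGPJZW

I(8): 25·8+20=220≡12 → M
O(14): 25·14+20=370≡6 → G
F(5): 25·5+20=145≡15 → P
L(11): 25·11+20=295≡9 → J
V(21): 25·21+20=545≡25 → Z
Y(24): 25·24+20=620≡22 → W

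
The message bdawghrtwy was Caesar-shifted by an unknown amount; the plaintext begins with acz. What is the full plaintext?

aczvfgqsvx

From the crib: b(1)−a(0)=1, so the shift is 1.
Subtract 1 from each ciphertext letter:
b(1): 1−1=0 → a
d(3): 3−1=2 → c
a(0): 0−1=-1≡25 → z
w(22): 22−1=21 → v
g(6): 6−1=5 → f
h(7): 7−1=6 → g
r(17): 17−1=16 → q
t(19): 19−1=18 → s
w(22): 22−1=21 → v
y(24): 24−1=23 → x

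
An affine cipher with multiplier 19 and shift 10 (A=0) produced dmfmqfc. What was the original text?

The inverse of 19 mod 26 is 11, since 19·11=209≡1. Apply D(y)=11·(y−10) mod 26:
d(3): 11·(3−10)=-77≡1 → b
m(12): 11·(12−10)=22 → w
f(5): 11·(5−10)=-55≡23 → x
m(12): 11·(12−10)=22 → w
q(16): 11·(16−10)=66≡14 → o
f(5): 11·(5−10)=-55≡23 → x
c(2): 11·(2−10)=-88≡16 → q

bwxwoxq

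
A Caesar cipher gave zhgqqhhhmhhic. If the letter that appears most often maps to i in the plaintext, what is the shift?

25

The most frequent ciphertext letter is h (appears 6 times).
h is position 7; i is position 8.
Shift = -1≡25.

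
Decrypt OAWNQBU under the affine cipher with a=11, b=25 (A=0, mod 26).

ZTVGLMJ

The inverse of 11 mod 26 is 19, since 11·19=209≡1. Apply D(y)=19·(y−25) mod 26:
O(14): 19·(14−25)=-209≡25 → Z
A(0): 19·(0−25)=-475≡19 → T
W(22): 19·(22−25)=-57≡21 → V
N(13): 19·(13−25)=-228≡6 → G
Q(16): 19·(16−25)=-171≡11 → L
B(1): 19·(1−25)=-456≡12 → M
U(20): 19·(20−25)=-95≡9 → J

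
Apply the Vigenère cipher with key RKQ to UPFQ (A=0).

Repeat the key across the message: RKQR
U(20)+R(17): 37≡11 → L
P(15)+K(10): 25 → Z
F(5)+Q(16): 21 → V
Q(16)+R(17): 33≡7 → H

LZVH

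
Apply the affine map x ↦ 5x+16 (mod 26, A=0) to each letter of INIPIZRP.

I(8): 5·8+16=56≡4 → E
N(13): 5·13+16=81≡3 → D
I(8): 5·8+16=56≡4 → E
P(15): 5·15+16=91≡13 → N
I(8): 5·8+16=56≡4 → E
Z(25): 5·25+16=141≡11 → L
R(17): 5·17+16=101≡23 → X
P(15): 5·15+16=91≡13 → N

EDENELXN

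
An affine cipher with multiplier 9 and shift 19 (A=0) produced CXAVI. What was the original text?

BMVGT

The inverse of 9 mod 26 is 3, since 9·3=27≡1. Apply D(y)=3·(y−19) mod 26:
C(2): 3·(2−19)=-51≡1 → B
X(23): 3·(23−19)=12 → M
A(0): 3·(0−19)=-57≡21 → V
V(21): 3·(21−19)=6 → G
I(8): 3·(8−19)=-33≡19 → T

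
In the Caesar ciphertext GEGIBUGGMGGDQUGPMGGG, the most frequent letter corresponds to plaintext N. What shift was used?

19

The most frequent ciphertext letter is G (appears 10 times).
G is position 6; N is position 13.
Shift = -7≡19.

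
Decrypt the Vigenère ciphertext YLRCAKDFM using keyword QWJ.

IPIMEBNJD

Repeat the key across the ciphertext: QWJQWJQWJ
Y(24)−Q(16): 8 → I
L(11)−W(22): -11≡15 → P
R(17)−J(9): 8 → I
C(2)−Q(16): -14≡12 → M
A(0)−W(22): -22≡4 → E
K(10)−J(9): 1 → B
D(3)−Q(16): -13≡13 → N
F(5)−W(22): -17≡9 → J
M(12)−J(9): 3 → D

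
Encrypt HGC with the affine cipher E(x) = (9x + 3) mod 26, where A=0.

OFV

H(7): 9·7+3=66≡14 → O
G(6): 9·6+3=57≡5 → F
C(2): 9·2+3=21 → V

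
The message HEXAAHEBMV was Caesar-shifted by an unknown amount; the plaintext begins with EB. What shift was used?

From the crib: H(7)−E(4)=3, so the shift is 3.

3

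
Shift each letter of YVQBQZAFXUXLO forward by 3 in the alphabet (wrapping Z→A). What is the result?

BYTETCDIAXAOR

Y(24): 24+3=27≡1 → B
V(21): 21+3=24 → Y
Q(16): 16+3=19 → T
B(1): 1+3=4 → E
Q(16): 16+3=19 → T
Z(25): 25+3=28≡2 → C
A(0): 0+3=3 → D
F(5): 5+3=8 → I
X(23): 23+3=26≡0 → A
U(20): 20+3=23 → X
X(23): 23+3=26≡0 → A
L(11): 11+3=14 → O
O(14): 14+3=17 → R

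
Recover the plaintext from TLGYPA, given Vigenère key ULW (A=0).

ZAKEEE

Repeat the key across the ciphertext: ULWULW
T(19)−U(20): -1≡25 → Z
L(11)−L(11): 0 → A
G(6)−W(22): -16≡10 → K
Y(24)−U(20): 4 → E
P(15)−L(11): 4 → E
A(0)−W(22): -22≡4 → E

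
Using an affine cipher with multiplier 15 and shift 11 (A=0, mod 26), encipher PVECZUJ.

P(15): 15·15+11=236≡2 → C
V(21): 15·21+11=326≡14 → O
E(4): 15·4+11=71≡19 → T
C(2): 15·2+11=41≡15 → P
Z(25): 15·25+11=386≡22 → W
U(20): 15·20+11=311≡25 → Z
J(9): 15·9+11=146≡16 → Q

COTPWZQ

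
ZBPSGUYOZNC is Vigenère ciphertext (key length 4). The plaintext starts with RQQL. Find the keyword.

ILZH

Subtract each crib letter from the matching ciphertext letter (mod 26):
Z(25)−R(17)=8 → I
B(1)−Q(16)=-15≡11 → L
P(15)−Q(16)=-1≡25 → Z
S(18)−L(11)=7 → H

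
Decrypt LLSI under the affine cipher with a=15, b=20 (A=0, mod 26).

PPMU

The inverse of 15 mod 26 is 7, since 15·7=105≡1. Apply D(y)=7·(y−20) mod 26:
L(11): 7·(11−20)=-63≡15 → P
L(11): 7·(11−20)=-63≡15 → P
S(18): 7·(18−20)=-14≡12 → M
I(8): 7·(8−20)=-84≡20 → U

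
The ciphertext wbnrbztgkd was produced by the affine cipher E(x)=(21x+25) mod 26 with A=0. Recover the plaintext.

lksmkawjdu

The inverse of 21 mod 26 is 5, since 21·5=105≡1. Apply D(y)=5·(y−25) mod 26:
w(22): 5·(22−25)=-15≡11 → l
b(1): 5·(1−25)=-120≡10 → k
n(13): 5·(13−25)=-60≡18 → s
r(17): 5·(17−25)=-40≡12 → m
b(1): 5·(1−25)=-120≡10 → k
z(25): 5·(25−25)=0 → a
t(19): 5·(19−25)=-30≡22 → w
g(6): 5·(6−25)=-95≡9 → j
k(10): 5·(10−25)=-75≡3 → d
d(3): 5·(3−25)=-110≡20 → u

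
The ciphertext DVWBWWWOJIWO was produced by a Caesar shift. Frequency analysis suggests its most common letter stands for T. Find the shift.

3

The most frequent ciphertext letter is W (appears 5 times).
W is position 22; T is position 19.
Shift = 3.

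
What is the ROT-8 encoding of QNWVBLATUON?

Q(16): 16+8=24 → Y
N(13): 13+8=21 → V
W(22): 22+8=30≡4 → E
V(21): 21+8=29≡3 → D
B(1): 1+8=9 → J
L(11): 11+8=19 → T
A(0): 0+8=8 → I
T(19): 19+8=27≡1 → B
U(20): 20+8=28≡2 → C
O(14): 14+8=22 → W
N(13): 13+8=21 → V

YVEDJTIBCWV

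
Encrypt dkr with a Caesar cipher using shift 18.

vcj

d(3): 3+18=21 → v
k(10): 10+18=28≡2 → c
r(17): 17+18=35≡9 → j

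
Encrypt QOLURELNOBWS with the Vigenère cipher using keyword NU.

Repeat the key across the message: NUNUNUNUNUNU
Q(16)+N(13): 29≡3 → D
O(14)+U(20): 34≡8 → I
L(11)+N(13): 24 → Y
U(20)+U(20): 40≡14 → O
R(17)+N(13): 30≡4 → E
E(4)+U(20): 24 → Y
L(11)+N(13): 24 → Y
N(13)+U(20): 33≡7 → H
O(14)+N(13): 27≡1 → B
B(1)+U(20): 21 → V
W(22)+N(13): 35≡9 → J
S(18)+U(20): 38≡12 → M

DIYOEYYHBVJM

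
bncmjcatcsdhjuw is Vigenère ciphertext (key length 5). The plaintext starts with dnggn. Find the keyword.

Subtract each crib letter from the matching ciphertext letter (mod 26):
b(1)−d(3)=-2≡24 → y
n(13)−n(13)=0 → a
c(2)−g(6)=-4≡22 → w
m(12)−g(6)=6 → g
j(9)−n(13)=-4≡22 → w

yawgw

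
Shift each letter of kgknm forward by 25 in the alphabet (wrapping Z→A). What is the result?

jfjml

k(10): 10+25=35≡9 → j
g(6): 6+25=31≡5 → f
k(10): 10+25=35≡9 → j
n(13): 13+25=38≡12 → m
m(12): 12+25=37≡11 → l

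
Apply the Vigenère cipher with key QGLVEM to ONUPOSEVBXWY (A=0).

ETFKSEUBMSAK

Repeat the key across the message: QGLVEMQGLVEM
O(14)+Q(16): 30≡4 → E
N(13)+G(6): 19 → T
U(20)+L(11): 31≡5 → F
P(15)+V(21): 36≡10 → K
O(14)+E(4): 18 → S
S(18)+M(12): 30≡4 → E
E(4)+Q(16): 20 → U
V(21)+G(6): 27≡1 → B
B(1)+L(11): 12 → M
X(23)+V(21): 44≡18 → S
W(22)+E(4): 26≡0 → A
Y(24)+M(12): 36≡10 → K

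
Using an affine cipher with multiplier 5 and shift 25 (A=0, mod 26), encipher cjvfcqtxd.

jsayjbqko

c(2): 5·2+25=35≡9 → j
j(9): 5·9+25=70≡18 → s
v(21): 5·21+25=130≡0 → a
f(5): 5·5+25=50≡24 → y
c(2): 5·2+25=35≡9 → j
q(16): 5·16+25=105≡1 → b
t(19): 5·19+25=120≡16 → q
x(23): 5·23+25=140≡10 → k
d(3): 5·3+25=40≡14 → o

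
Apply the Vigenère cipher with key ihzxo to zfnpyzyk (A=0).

hmmmmhfj

Repeat the key across the message: ihzxoihz
z(25)+i(8): 33≡7 → h
f(5)+h(7): 12 → m
n(13)+z(25): 38≡12 → m
p(15)+x(23): 38≡12 → m
y(24)+o(14): 38≡12 → m
z(25)+i(8): 33≡7 → h
y(24)+h(7): 31≡5 → f
k(10)+z(25): 35≡9 → j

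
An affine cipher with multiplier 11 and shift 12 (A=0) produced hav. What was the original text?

The inverse of 11 mod 26 is 19, since 11·19=209≡1. Apply D(y)=19·(y−12) mod 26:
h(7): 19·(7−12)=-95≡9 → j
a(0): 19·(0−12)=-228≡6 → g
v(21): 19·(21−12)=171≡15 → p

jgp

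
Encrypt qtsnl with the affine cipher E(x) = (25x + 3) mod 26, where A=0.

nklqs

q(16): 25·16+3=403≡13 → n
t(19): 25·19+3=478≡10 → k
s(18): 25·18+3=453≡11 → l
n(13): 25·13+3=328≡16 → q
l(11): 25·11+3=278≡18 → s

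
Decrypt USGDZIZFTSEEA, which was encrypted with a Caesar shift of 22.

U(20): 20−22=-2≡24 → Y
S(18): 18−22=-4≡22 → W
G(6): 6−22=-16≡10 → K
D(3): 3−22=-19≡7 → H
Z(25): 25−22=3 → D
I(8): 8−22=-14≡12 → M
Z(25): 25−22=3 → D
F(5): 5−22=-17≡9 → J
T(19): 19−22=-3≡23 → X
S(18): 18−22=-4≡22 → W
E(4): 4−22=-18≡8 → I
E(4): 4−22=-18≡8 → I
A(0): 0−22=-22≡4 → E

YWKHDMDJXWIIE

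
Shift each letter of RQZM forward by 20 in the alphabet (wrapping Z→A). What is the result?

LKTG

R(17): 17+20=37≡11 → L
Q(16): 16+20=36≡10 → K
Z(25): 25+20=45≡19 → T
M(12): 12+20=32≡6 → G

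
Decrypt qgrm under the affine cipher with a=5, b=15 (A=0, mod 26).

vtqp

The inverse of 5 mod 26 is 21, since 5·21=105≡1. Apply D(y)=21·(y−15) mod 26:
q(16): 21·(16−15)=21 → v
g(6): 21·(6−15)=-189≡19 → t
r(17): 21·(17−15)=42≡16 → q
m(12): 21·(12−15)=-63≡15 → p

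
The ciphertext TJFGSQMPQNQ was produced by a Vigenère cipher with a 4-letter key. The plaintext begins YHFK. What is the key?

VCAW

Subtract each crib letter from the matching ciphertext letter (mod 26):
T(19)−Y(24)=-5≡21 → V
J(9)−H(7)=2 → C
F(5)−F(5)=0 → A
G(6)−K(10)=-4≡22 → W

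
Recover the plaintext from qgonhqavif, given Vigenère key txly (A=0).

Repeat the key across the ciphertext: txlytxlytx
q(16)−t(19): -3≡23 → x
g(6)−x(23): -17≡9 → j
o(14)−l(11): 3 → d
n(13)−y(24): -11≡15 → p
h(7)−t(19): -12≡14 → o
q(16)−x(23): -7≡19 → t
a(0)−l(11): -11≡15 → p
v(21)−y(24): -3≡23 → x
i(8)−t(19): -11≡15 → p
f(5)−x(23): -18≡8 → i

xjdpotpxpi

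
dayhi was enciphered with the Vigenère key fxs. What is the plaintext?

ydgcl

Repeat the key across the ciphertext: fxsfx
d(3)−f(5): -2≡24 → y
a(0)−x(23): -23≡3 → d
y(24)−s(18): 6 → g
h(7)−f(5): 2 → c
i(8)−x(23): -15≡11 → l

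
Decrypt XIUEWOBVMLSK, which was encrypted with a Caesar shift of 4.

X(23): 23−4=19 → T
I(8): 8−4=4 → E
U(20): 20−4=16 → Q
E(4): 4−4=0 → A
W(22): 22−4=18 → S
O(14): 14−4=10 → K
B(1): 1−4=-3≡23 → X
V(21): 21−4=17 → R
M(12): 12−4=8 → I
L(11): 11−4=7 → H
S(18): 18−4=14 → O
K(10): 10−4=6 → G

TEQASKXRIHOG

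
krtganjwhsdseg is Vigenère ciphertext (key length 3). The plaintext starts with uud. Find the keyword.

Subtract each crib letter from the matching ciphertext letter (mod 26):
k(10)−u(20)=-10≡16 → q
r(17)−u(20)=-3≡23 → x
t(19)−d(3)=16 → q

qxq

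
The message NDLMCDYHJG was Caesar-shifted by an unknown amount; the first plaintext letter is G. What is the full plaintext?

GWEFVWRACZ

From the crib: N(13)−G(6)=7, so the shift is 7.
Subtract 7 from each ciphertext letter:
N(13): 13−7=6 → G
D(3): 3−7=-4≡22 → W
L(11): 11−7=4 → E
M(12): 12−7=5 → F
C(2): 2−7=-5≡21 → V
D(3): 3−7=-4≡22 → W
Y(24): 24−7=17 → R
H(7): 7−7=0 → A
J(9): 9−7=2 → C
G(6): 6−7=-1≡25 → Z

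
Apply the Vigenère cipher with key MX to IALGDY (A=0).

Repeat the key across the message: MXMXMX
I(8)+M(12): 20 → U
A(0)+X(23): 23 → X
L(11)+M(12): 23 → X
G(6)+X(23): 29≡3 → D
D(3)+M(12): 15 → P
Y(24)+X(23): 47≡21 → V

UXXDPV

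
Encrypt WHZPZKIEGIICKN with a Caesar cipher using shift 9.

FQIYITRNPRRLTW

W(22): 22+9=31≡5 → F
H(7): 7+9=16 → Q
Z(25): 25+9=34≡8 → I
P(15): 15+9=24 → Y
Z(25): 25+9=34≡8 → I
K(10): 10+9=19 → T
I(8): 8+9=17 → R
E(4): 4+9=13 → N
G(6): 6+9=15 → P
I(8): 8+9=17 → R
I(8): 8+9=17 → R
C(2): 2+9=11 → L
K(10): 10+9=19 → T
N(13): 13+9=22 → W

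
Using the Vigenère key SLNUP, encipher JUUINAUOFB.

BFHCCSFBZQ

Repeat the key across the message: SLNUPSLNUP
J(9)+S(18): 27≡1 → B
U(20)+L(11): 31≡5 → F
U(20)+N(13): 33≡7 → H
I(8)+U(20): 28≡2 → C
N(13)+P(15): 28≡2 → C
A(0)+S(18): 18 → S
U(20)+L(11): 31≡5 → F
O(14)+N(13): 27≡1 → B
F(5)+U(20): 25 → Z
B(1)+P(15): 16 → Q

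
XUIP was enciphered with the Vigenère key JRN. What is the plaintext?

ODVG

Repeat the key across the ciphertext: JRNJ
X(23)−J(9): 14 → O
U(20)−R(17): 3 → D
I(8)−N(13): -5≡21 → V
P(15)−J(9): 6 → G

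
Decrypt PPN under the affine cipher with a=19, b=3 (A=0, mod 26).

The inverse of 19 mod 26 is 11, since 19·11=209≡1. Apply D(y)=11·(y−3) mod 26:
P(15): 11·(15−3)=132≡2 → C
P(15): 11·(15−3)=132≡2 → C
N(13): 11·(13−3)=110≡6 → G

CCG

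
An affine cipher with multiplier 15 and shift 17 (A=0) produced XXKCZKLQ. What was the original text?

The inverse of 15 mod 26 is 7, since 15·7=105≡1. Apply D(y)=7·(y−17) mod 26:
X(23): 7·(23−17)=42≡16 → Q
X(23): 7·(23−17)=42≡16 → Q
K(10): 7·(10−17)=-49≡3 → D
C(2): 7·(2−17)=-105≡25 → Z
Z(25): 7·(25−17)=56≡4 → E
K(10): 7·(10−17)=-49≡3 → D
L(11): 7·(11−17)=-42≡10 → K
Q(16): 7·(16−17)=-7≡19 → T

QQDZEDKT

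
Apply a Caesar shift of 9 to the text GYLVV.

PHUEE

G(6): 6+9=15 → P
Y(24): 24+9=33≡7 → H
L(11): 11+9=20 → U
V(21): 21+9=30≡4 → E
V(21): 21+9=30≡4 → E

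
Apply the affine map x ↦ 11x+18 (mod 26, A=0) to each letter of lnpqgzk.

jfbmghy

l(11): 11·11+18=139≡9 → j
n(13): 11·13+18=161≡5 → f
p(15): 11·15+18=183≡1 → b
q(16): 11·16+18=194≡12 → m
g(6): 11·6+18=84≡6 → g
z(25): 11·25+18=293≡7 → h
k(10): 11·10+18=128≡24 → y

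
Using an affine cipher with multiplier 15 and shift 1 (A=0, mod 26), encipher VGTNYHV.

V(21): 15·21+1=316≡4 → E
G(6): 15·6+1=91≡13 → N
T(19): 15·19+1=286≡0 → A
N(13): 15·13+1=196≡14 → O
Y(24): 15·24+1=361≡23 → X
H(7): 15·7+1=106≡2 → C
V(21): 15·21+1=316≡4 → E

ENAOXCE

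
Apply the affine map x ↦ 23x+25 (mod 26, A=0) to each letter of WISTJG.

W(22): 23·22+25=531≡11 → L
I(8): 23·8+25=209≡1 → B
S(18): 23·18+25=439≡23 → X
T(19): 23·19+25=462≡20 → U
J(9): 23·9+25=232≡24 → Y
G(6): 23·6+25=163≡7 → H

LBXUYH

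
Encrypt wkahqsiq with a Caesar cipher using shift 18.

w(22): 22+18=40≡14 → o
k(10): 10+18=28≡2 → c
a(0): 0+18=18 → s
h(7): 7+18=25 → z
q(16): 16+18=34≡8 → i
s(18): 18+18=36≡10 → k
i(8): 8+18=26≡0 → a
q(16): 16+18=34≡8 → i

ocszikai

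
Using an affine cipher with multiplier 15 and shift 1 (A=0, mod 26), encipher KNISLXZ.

K(10): 15·10+1=151≡21 → V
N(13): 15·13+1=196≡14 → O
I(8): 15·8+1=121≡17 → R
S(18): 15·18+1=271≡11 → L
L(11): 15·11+1=166≡10 → K
X(23): 15·23+1=346≡8 → I
Z(25): 15·25+1=376≡12 → M

VORLKIM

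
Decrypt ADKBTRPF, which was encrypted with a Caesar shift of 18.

A(0): 0−18=-18≡8 → I
D(3): 3−18=-15≡11 → L
K(10): 10−18=-8≡18 → S
B(1): 1−18=-17≡9 → J
T(19): 19−18=1 → B
R(17): 17−18=-1≡25 → Z
P(15): 15−18=-3≡23 → X
F(5): 5−18=-13≡13 → N

ILSJBZXN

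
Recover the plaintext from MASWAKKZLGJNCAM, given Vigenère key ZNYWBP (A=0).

Repeat the key across the ciphertext: ZNYWBPZNYWBPZNY
M(12)−Z(25): -13≡13 → N
A(0)−N(13): -13≡13 → N
S(18)−Y(24): -6≡20 → U
W(22)−W(22): 0 → A
A(0)−B(1): -1≡25 → Z
K(10)−P(15): -5≡21 → V
K(10)−Z(25): -15≡11 → L
Z(25)−N(13): 12 → M
L(11)−Y(24): -13≡13 → N
G(6)−W(22): -16≡10 → K
J(9)−B(1): 8 → I
N(13)−P(15): -2≡24 → Y
C(2)−Z(25): -23≡3 → D
A(0)−N(13): -13≡13 → N
M(12)−Y(24): -12≡14 → O

NNUAZVLMNKIYDNO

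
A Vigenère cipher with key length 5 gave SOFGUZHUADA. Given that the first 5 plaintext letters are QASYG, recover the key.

Subtract each crib letter from the matching ciphertext letter (mod 26):
S(18)−Q(16)=2 → C
O(14)−A(0)=14 → O
F(5)−S(18)=-13≡13 → N
G(6)−Y(24)=-18≡8 → I
U(20)−G(6)=14 → O

CONIO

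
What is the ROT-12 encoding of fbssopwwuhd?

f(5): 5+12=17 → r
b(1): 1+12=13 → n
s(18): 18+12=30≡4 → e
s(18): 18+12=30≡4 → e
o(14): 14+12=26≡0 → a
p(15): 15+12=27≡1 → b
w(22): 22+12=34≡8 → i
w(22): 22+12=34≡8 → i
u(20): 20+12=32≡6 → g
h(7): 7+12=19 → t
d(3): 3+12=15 → p

rneeabiigtp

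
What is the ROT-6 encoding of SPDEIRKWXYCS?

S(18): 18+6=24 → Y
P(15): 15+6=21 → V
D(3): 3+6=9 → J
E(4): 4+6=10 → K
I(8): 8+6=14 → O
R(17): 17+6=23 → X
K(10): 10+6=16 → Q
W(22): 22+6=28≡2 → C
X(23): 23+6=29≡3 → D
Y(24): 24+6=30≡4 → E
C(2): 2+6=8 → I
S(18): 18+6=24 → Y

YVJKOXQCDEIY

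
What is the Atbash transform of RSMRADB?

R(17) → I(8)
S(18) → H(7)
M(12) → N(13)
R(17) → I(8)
A(0) → Z(25)
D(3) → W(22)
B(1) → Y(24)

IHNIZWY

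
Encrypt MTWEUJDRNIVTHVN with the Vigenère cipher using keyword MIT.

Repeat the key across the message: MITMITMITMITMIT
M(12)+M(12): 24 → Y
T(19)+I(8): 27≡1 → B
W(22)+T(19): 41≡15 → P
E(4)+M(12): 16 → Q
U(20)+I(8): 28≡2 → C
J(9)+T(19): 28≡2 → C
D(3)+M(12): 15 → P
R(17)+I(8): 25 → Z
N(13)+T(19): 32≡6 → G
I(8)+M(12): 20 → U
V(21)+I(8): 29≡3 → D
T(19)+T(19): 38≡12 → M
H(7)+M(12): 19 → T
V(21)+I(8): 29≡3 → D
N(13)+T(19): 32≡6 → G

YBPQCCPZGUDMTDG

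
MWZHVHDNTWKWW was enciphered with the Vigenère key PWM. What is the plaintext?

Repeat the key across the ciphertext: PWMPWMPWMPWMP
M(12)−P(15): -3≡23 → X
W(22)−W(22): 0 → A
Z(25)−M(12): 13 → N
H(7)−P(15): -8≡18 → S
V(21)−W(22): -1≡25 → Z
H(7)−M(12): -5≡21 → V
D(3)−P(15): -12≡14 → O
N(13)−W(22): -9≡17 → R
T(19)−M(12): 7 → H
W(22)−P(15): 7 → H
K(10)−W(22): -12≡14 → O
W(22)−M(12): 10 → K
W(22)−P(15): 7 → H

XANSZVORHHOKH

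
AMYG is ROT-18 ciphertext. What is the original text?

A(0): 0−18=-18≡8 → I
M(12): 12−18=-6≡20 → U
Y(24): 24−18=6 → G
G(6): 6−18=-12≡14 → O

IUGO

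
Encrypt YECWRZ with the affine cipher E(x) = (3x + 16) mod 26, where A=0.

Y(24): 3·24+16=88≡10 → K
E(4): 3·4+16=28≡2 → C
C(2): 3·2+16=22 → W
W(22): 3·22+16=82≡4 → E
R(17): 3·17+16=67≡15 → P
Z(25): 3·25+16=91≡13 → N

KCWEPN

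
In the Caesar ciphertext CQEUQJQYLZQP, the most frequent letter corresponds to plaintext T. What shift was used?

The most frequent ciphertext letter is Q (appears 4 times).
Q is position 16; T is position 19.
Shift = -3≡23.

23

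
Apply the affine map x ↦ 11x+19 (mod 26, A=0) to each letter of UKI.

U(20): 11·20+19=239≡5 → F
K(10): 11·10+19=129≡25 → Z
I(8): 11·8+19=107≡3 → D

FZD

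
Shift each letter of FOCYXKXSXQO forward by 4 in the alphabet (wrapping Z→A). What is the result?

F(5): 5+4=9 → J
O(14): 14+4=18 → S
C(2): 2+4=6 → G
Y(24): 24+4=28≡2 → C
X(23): 23+4=27≡1 → B
K(10): 10+4=14 → O
X(23): 23+4=27≡1 → B
S(18): 18+4=22 → W
X(23): 23+4=27≡1 → B
Q(16): 16+4=20 → U
O(14): 14+4=18 → S

JSGCBOBWBUS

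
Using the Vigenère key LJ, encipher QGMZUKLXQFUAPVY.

Repeat the key across the message: LJLJLJLJLJLJLJL
Q(16)+L(11): 27≡1 → B
G(6)+J(9): 15 → P
M(12)+L(11): 23 → X
Z(25)+J(9): 34≡8 → I
U(20)+L(11): 31≡5 → F
K(10)+J(9): 19 → T
L(11)+L(11): 22 → W
X(23)+J(9): 32≡6 → G
Q(16)+L(11): 27≡1 → B
F(5)+J(9): 14 → O
U(20)+L(11): 31≡5 → F
A(0)+J(9): 9 → J
P(15)+L(11): 26≡0 → A
V(21)+J(9): 30≡4 → E
Y(24)+L(11): 35≡9 → J

BPXIFTWGBOFJAEJ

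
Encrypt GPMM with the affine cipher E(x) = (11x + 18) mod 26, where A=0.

G(6): 11·6+18=84≡6 → G
P(15): 11·15+18=183≡1 → B
M(12): 11·12+18=150≡20 → U
M(12): 11·12+18=150≡20 → U

GBUU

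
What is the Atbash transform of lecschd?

ovxhxsw

l(11) → o(14)
e(4) → v(21)
c(2) → x(23)
s(18) → h(7)
c(2) → x(23)
h(7) → s(18)
d(3) → w(22)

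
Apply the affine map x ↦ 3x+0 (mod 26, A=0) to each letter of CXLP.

C(2): 3·2+0=6 → G
X(23): 3·23+0=69≡17 → R
L(11): 3·11+0=33≡7 → H
P(15): 3·15+0=45≡19 → T

GRHT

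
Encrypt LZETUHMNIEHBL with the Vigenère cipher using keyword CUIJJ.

Repeat the key across the message: CUIJJCUIJJCUI
L(11)+C(2): 13 → N
Z(25)+U(20): 45≡19 → T
E(4)+I(8): 12 → M
T(19)+J(9): 28≡2 → C
U(20)+J(9): 29≡3 → D
H(7)+C(2): 9 → J
M(12)+U(20): 32≡6 → G
N(13)+I(8): 21 → V
I(8)+J(9): 17 → R
E(4)+J(9): 13 → N
H(7)+C(2): 9 → J
B(1)+U(20): 21 → V
L(11)+I(8): 19 → T

NTMCDJGVRNJVT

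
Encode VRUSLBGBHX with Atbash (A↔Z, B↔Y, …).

EIFHOYTYSC

V(21) → E(4)
R(17) → I(8)
U(20) → F(5)
S(18) → H(7)
L(11) → O(14)
B(1) → Y(24)
G(6) → T(19)
B(1) → Y(24)
H(7) → S(18)
X(23) → C(2)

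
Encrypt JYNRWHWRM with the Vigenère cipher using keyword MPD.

Repeat the key across the message: MPDMPDMPD
J(9)+M(12): 21 → V
Y(24)+P(15): 39≡13 → N
N(13)+D(3): 16 → Q
R(17)+M(12): 29≡3 → D
W(22)+P(15): 37≡11 → L
H(7)+D(3): 10 → K
W(22)+M(12): 34≡8 → I
R(17)+P(15): 32≡6 → G
M(12)+D(3): 15 → P

VNQDLKIGP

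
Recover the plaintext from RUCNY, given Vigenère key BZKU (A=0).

Repeat the key across the ciphertext: BZKUB
R(17)−B(1): 16 → Q
U(20)−Z(25): -5≡21 → V
C(2)−K(10): -8≡18 → S
N(13)−U(20): -7≡19 → T
Y(24)−B(1): 23 → X

QVSTX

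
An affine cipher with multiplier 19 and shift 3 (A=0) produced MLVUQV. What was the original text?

VKQFNQ

The inverse of 19 mod 26 is 11, since 19·11=209≡1. Apply D(y)=11·(y−3) mod 26:
M(12): 11·(12−3)=99≡21 → V
L(11): 11·(11−3)=88≡10 → K
V(21): 11·(21−3)=198≡16 → Q
U(20): 11·(20−3)=187≡5 → F
Q(16): 11·(16−3)=143≡13 → N
V(21): 11·(21−3)=198≡16 → Q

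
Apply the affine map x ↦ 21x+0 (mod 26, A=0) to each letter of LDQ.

XLY

L(11): 21·11+0=231≡23 → X
D(3): 21·3+0=63≡11 → L
Q(16): 21·16+0=336≡24 → Y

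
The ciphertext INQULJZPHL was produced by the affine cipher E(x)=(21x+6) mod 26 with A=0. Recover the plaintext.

KJYSZPRTFZ

The inverse of 21 mod 26 is 5, since 21·5=105≡1. Apply D(y)=5·(y−6) mod 26:
I(8): 5·(8−6)=10 → K
N(13): 5·(13−6)=35≡9 → J
Q(16): 5·(16−6)=50≡24 → Y
U(20): 5·(20−6)=70≡18 → S
L(11): 5·(11−6)=25 → Z
J(9): 5·(9−6)=15 → P
Z(25): 5·(25−6)=95≡17 → R
P(15): 5·(15−6)=45≡19 → T
H(7): 5·(7−6)=5 → F
L(11): 5·(11−6)=25 → Z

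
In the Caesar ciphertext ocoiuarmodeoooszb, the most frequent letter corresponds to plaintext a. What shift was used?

14

The most frequent ciphertext letter is o (appears 6 times).
o is position 14; a is position 0.
Shift = 14.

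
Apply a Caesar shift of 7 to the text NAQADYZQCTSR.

UHXHKFGXJAZY

N(13): 13+7=20 → U
A(0): 0+7=7 → H
Q(16): 16+7=23 → X
A(0): 0+7=7 → H
D(3): 3+7=10 → K
Y(24): 24+7=31≡5 → F
Z(25): 25+7=32≡6 → G
Q(16): 16+7=23 → X
C(2): 2+7=9 → J
T(19): 19+7=26≡0 → A
S(18): 18+7=25 → Z
R(17): 17+7=24 → Y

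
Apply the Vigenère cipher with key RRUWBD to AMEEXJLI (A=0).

Repeat the key across the message: RRUWBDRR
A(0)+R(17): 17 → R
M(12)+R(17): 29≡3 → D
E(4)+U(20): 24 → Y
E(4)+W(22): 26≡0 → A
X(23)+B(1): 24 → Y
J(9)+D(3): 12 → M
L(11)+R(17): 28≡2 → C
I(8)+R(17): 25 → Z

RDYAYMCZ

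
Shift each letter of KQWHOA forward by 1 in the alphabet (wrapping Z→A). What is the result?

LRXIPB

K(10): 10+1=11 → L
Q(16): 16+1=17 → R
W(22): 22+1=23 → X
H(7): 7+1=8 → I
O(14): 14+1=15 → P
A(0): 0+1=1 → B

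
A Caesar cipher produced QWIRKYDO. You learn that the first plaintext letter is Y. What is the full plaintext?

From the crib: Q(16)−Y(24)=-8≡18, so the shift is 18.
Subtract 18 from each ciphertext letter:
Q(16): 16−18=-2≡24 → Y
W(22): 22−18=4 → E
I(8): 8−18=-10≡16 → Q
R(17): 17−18=-1≡25 → Z
K(10): 10−18=-8≡18 → S
Y(24): 24−18=6 → G
D(3): 3−18=-15≡11 → L
O(14): 14−18=-4≡22 → W

YEQZSGLW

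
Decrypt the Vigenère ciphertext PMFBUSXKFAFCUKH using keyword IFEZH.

HHBCNKSGGTXXQLA

Repeat the key across the ciphertext: IFEZHIFEZHIFEZH
P(15)−I(8): 7 → H
M(12)−F(5): 7 → H
F(5)−E(4): 1 → B
B(1)−Z(25): -24≡2 → C
U(20)−H(7): 13 → N
S(18)−I(8): 10 → K
X(23)−F(5): 18 → S
K(10)−E(4): 6 → G
F(5)−Z(25): -20≡6 → G
A(0)−H(7): -7≡19 → T
F(5)−I(8): -3≡23 → X
C(2)−F(5): -3≡23 → X
U(20)−E(4): 16 → Q
K(10)−Z(25): -15≡11 → L
H(7)−H(7): 0 → A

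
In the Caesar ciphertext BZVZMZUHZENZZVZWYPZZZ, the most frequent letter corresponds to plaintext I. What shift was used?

17

The most frequent ciphertext letter is Z (appears 10 times).
Z is position 25; I is position 8.
Shift = 17.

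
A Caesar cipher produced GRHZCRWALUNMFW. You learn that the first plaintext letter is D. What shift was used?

3

From the crib: G(6)−D(3)=3, so the shift is 3.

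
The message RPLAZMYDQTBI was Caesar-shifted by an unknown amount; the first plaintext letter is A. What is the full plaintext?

From the crib: R(17)−A(0)=17, so the shift is 17.
Subtract 17 from each ciphertext letter:
R(17): 17−17=0 → A
P(15): 15−17=-2≡24 → Y
L(11): 11−17=-6≡20 → U
A(0): 0−17=-17≡9 → J
Z(25): 25−17=8 → I
M(12): 12−17=-5≡21 → V
Y(24): 24−17=7 → H
D(3): 3−17=-14≡12 → M
Q(16): 16−17=-1≡25 → Z
T(19): 19−17=2 → C
B(1): 1−17=-16≡10 → K
I(8): 8−17=-9≡17 → R

AYUJIVHMZCKR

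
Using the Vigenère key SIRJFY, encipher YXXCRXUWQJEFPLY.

QFOLWVMEHSJDHTP

Repeat the key across the message: SIRJFYSIRJFYSIR
Y(24)+S(18): 42≡16 → Q
X(23)+I(8): 31≡5 → F
X(23)+R(17): 40≡14 → O
C(2)+J(9): 11 → L
R(17)+F(5): 22 → W
X(23)+Y(24): 47≡21 → V
U(20)+S(18): 38≡12 → M
W(22)+I(8): 30≡4 → E
Q(16)+R(17): 33≡7 → H
J(9)+J(9): 18 → S
E(4)+F(5): 9 → J
F(5)+Y(24): 29≡3 → D
P(15)+S(18): 33≡7 → H
L(11)+I(8): 19 → T
Y(24)+R(17): 41≡15 → P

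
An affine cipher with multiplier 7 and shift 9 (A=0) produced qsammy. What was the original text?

The inverse of 7 mod 26 is 15, since 7·15=105≡1. Apply D(y)=15·(y−9) mod 26:
q(16): 15·(16−9)=105≡1 → b
s(18): 15·(18−9)=135≡5 → f
a(0): 15·(0−9)=-135≡21 → v
m(12): 15·(12−9)=45≡19 → t
m(12): 15·(12−9)=45≡19 → t
y(24): 15·(24−9)=225≡17 → r

bfvttr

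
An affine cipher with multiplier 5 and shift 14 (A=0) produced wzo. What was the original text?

mxa

The inverse of 5 mod 26 is 21, since 5·21=105≡1. Apply D(y)=21·(y−14) mod 26:
w(22): 21·(22−14)=168≡12 → m
z(25): 21·(25−14)=231≡23 → x
o(14): 21·(14−14)=0 → a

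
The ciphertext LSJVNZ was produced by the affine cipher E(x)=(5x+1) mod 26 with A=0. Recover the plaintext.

CTMESK

The inverse of 5 mod 26 is 21, since 5·21=105≡1. Apply D(y)=21·(y−1) mod 26:
L(11): 21·(11−1)=210≡2 → C
S(18): 21·(18−1)=357≡19 → T
J(9): 21·(9−1)=168≡12 → M
V(21): 21·(21−1)=420≡4 → E
N(13): 21·(13−1)=252≡18 → S
Z(25): 21·(25−1)=504≡10 → K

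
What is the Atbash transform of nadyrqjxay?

mzwbijqczb

n(13) → m(12)
a(0) → z(25)
d(3) → w(22)
y(24) → b(1)
r(17) → i(8)
q(16) → j(9)
j(9) → q(16)
x(23) → c(2)
a(0) → z(25)
y(24) → b(1)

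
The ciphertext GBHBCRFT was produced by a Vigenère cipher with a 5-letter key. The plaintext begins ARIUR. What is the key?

Subtract each crib letter from the matching ciphertext letter (mod 26):
G(6)−A(0)=6 → G
B(1)−R(17)=-16≡10 → K
H(7)−I(8)=-1≡25 → Z
B(1)−U(20)=-19≡7 → H
C(2)−R(17)=-15≡11 → L

GKZHL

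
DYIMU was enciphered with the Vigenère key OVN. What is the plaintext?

PDVYZ

Repeat the key across the ciphertext: OVNOV
D(3)−O(14): -11≡15 → P
Y(24)−V(21): 3 → D
I(8)−N(13): -5≡21 → V
M(12)−O(14): -2≡24 → Y
U(20)−V(21): -1≡25 → Z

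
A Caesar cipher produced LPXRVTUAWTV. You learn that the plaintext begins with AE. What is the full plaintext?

From the crib: L(11)−A(0)=11, so the shift is 11.
Subtract 11 from each ciphertext letter:
L(11): 11−11=0 → A
P(15): 15−11=4 → E
X(23): 23−11=12 → M
R(17): 17−11=6 → G
V(21): 21−11=10 → K
T(19): 19−11=8 → I
U(20): 20−11=9 → J
A(0): 0−11=-11≡15 → P
W(22): 22−11=11 → L
T(19): 19−11=8 → I
V(21): 21−11=10 → K

AEMGKIJPLIK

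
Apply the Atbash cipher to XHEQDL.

X(23) → C(2)
H(7) → S(18)
E(4) → V(21)
Q(16) → J(9)
D(3) → W(22)
L(11) → O(14)

CSVJWO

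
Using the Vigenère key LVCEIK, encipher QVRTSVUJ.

BQTXAFFE

Repeat the key across the message: LVCEIKLV
Q(16)+L(11): 27≡1 → B
V(21)+V(21): 42≡16 → Q
R(17)+C(2): 19 → T
T(19)+E(4): 23 → X
S(18)+I(8): 26≡0 → A
V(21)+K(10): 31≡5 → F
U(20)+L(11): 31≡5 → F
J(9)+V(21): 30≡4 → E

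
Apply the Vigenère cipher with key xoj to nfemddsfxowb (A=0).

Repeat the key across the message: xojxojxojxoj
n(13)+x(23): 36≡10 → k
f(5)+o(14): 19 → t
e(4)+j(9): 13 → n
m(12)+x(23): 35≡9 → j
d(3)+o(14): 17 → r
d(3)+j(9): 12 → m
s(18)+x(23): 41≡15 → p
f(5)+o(14): 19 → t
x(23)+j(9): 32≡6 → g
o(14)+x(23): 37≡11 → l
w(22)+o(14): 36≡10 → k
b(1)+j(9): 10 → k

ktnjrmptglkk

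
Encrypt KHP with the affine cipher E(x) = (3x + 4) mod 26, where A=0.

IZX

K(10): 3·10+4=34≡8 → I
H(7): 3·7+4=25 → Z
P(15): 3·15+4=49≡23 → X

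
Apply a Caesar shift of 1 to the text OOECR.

O(14): 14+1=15 → P
O(14): 14+1=15 → P
E(4): 4+1=5 → F
C(2): 2+1=3 → D
R(17): 17+1=18 → S

PPFDS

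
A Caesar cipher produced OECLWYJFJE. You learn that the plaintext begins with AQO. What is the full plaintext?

AQOXIKVRVQ

From the crib: O(14)−A(0)=14, so the shift is 14.
Subtract 14 from each ciphertext letter:
O(14): 14−14=0 → A
E(4): 4−14=-10≡16 → Q
C(2): 2−14=-12≡14 → O
L(11): 11−14=-3≡23 → X
W(22): 22−14=8 → I
Y(24): 24−14=10 → K
J(9): 9−14=-5≡21 → V
F(5): 5−14=-9≡17 → R
J(9): 9−14=-5≡21 → V
E(4): 4−14=-10≡16 → Q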